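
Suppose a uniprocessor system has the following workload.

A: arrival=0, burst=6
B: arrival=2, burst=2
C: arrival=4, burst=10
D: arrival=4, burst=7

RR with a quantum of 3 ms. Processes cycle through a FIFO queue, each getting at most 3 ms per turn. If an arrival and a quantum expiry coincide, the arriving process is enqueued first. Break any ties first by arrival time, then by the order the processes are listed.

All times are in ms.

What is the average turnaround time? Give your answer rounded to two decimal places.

13.00

Schedule: | A 0-3 | B 3-5 | A 5-8 | C 8-11 | D 11-14 | C 14-17 | D 17-20 | C 20-23 | D 23-24 | C 24-25 |
Completion: A=8  B=5  C=25  D=24
Turnaround (C−A): A=8  B=3  C=21  D=20
Turnaround times: A=8, B=3, C=21, D=20
Average turnaround = (8+3+21+20) / 4 = 52/4 = 13.00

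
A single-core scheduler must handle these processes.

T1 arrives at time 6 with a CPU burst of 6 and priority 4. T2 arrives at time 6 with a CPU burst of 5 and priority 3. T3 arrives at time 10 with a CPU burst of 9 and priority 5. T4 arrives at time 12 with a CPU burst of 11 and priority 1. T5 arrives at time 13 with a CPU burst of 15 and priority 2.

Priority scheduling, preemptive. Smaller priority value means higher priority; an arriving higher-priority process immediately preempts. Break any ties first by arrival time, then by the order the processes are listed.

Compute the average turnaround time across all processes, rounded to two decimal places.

Gantt: | idle 0-6 | T2 6-11 | T1 11-12 | T4 12-23 | T5 23-38 | T1 38-43 | T3 43-52 |
Completion: T1=43  T2=11  T3=52  T4=23  T5=38
Turnaround (C−A): T1=37  T2=5  T3=42  T4=11  T5=25
Turnaround times: T1=37, T2=5, T3=42, T4=11, T5=25
Average turnaround = (37+5+42+11+25) / 5 = 120/5 = 24.00

24.00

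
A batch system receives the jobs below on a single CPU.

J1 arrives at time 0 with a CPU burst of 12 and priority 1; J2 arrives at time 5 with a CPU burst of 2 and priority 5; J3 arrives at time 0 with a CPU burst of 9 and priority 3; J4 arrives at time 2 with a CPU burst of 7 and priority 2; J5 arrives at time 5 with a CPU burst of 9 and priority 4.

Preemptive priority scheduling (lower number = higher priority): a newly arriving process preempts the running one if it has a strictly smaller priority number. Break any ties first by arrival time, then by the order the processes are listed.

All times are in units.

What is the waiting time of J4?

10

Gantt: | J1 0-12 | J4 12-19 | J3 19-28 | J5 28-37 | J2 37-39 |
Completion: J1=12  J2=39  J3=28  J4=19  J5=37
Turnaround (C−A): J1=12  J2=34  J3=28  J4=17  J5=32
Waiting(J4) = turnaround − burst = 17 − 7 = 10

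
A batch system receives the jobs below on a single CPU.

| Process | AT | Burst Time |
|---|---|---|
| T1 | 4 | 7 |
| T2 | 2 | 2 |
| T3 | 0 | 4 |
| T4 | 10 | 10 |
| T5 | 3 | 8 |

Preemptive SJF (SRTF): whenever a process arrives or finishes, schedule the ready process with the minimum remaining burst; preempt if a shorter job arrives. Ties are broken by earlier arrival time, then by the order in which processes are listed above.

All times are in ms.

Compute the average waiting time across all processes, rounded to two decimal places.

5.00

Schedule: | T3 0-4 | T2 4-6 | T1 6-13 | T5 13-21 | T4 21-31 |
Completion: T1=13  T2=6  T3=4  T4=31  T5=21
Waiting times: T1=2, T2=2, T3=0, T4=11, T5=10
Average waiting = (2+2+0+11+10) / 5 = 25/5 = 5.00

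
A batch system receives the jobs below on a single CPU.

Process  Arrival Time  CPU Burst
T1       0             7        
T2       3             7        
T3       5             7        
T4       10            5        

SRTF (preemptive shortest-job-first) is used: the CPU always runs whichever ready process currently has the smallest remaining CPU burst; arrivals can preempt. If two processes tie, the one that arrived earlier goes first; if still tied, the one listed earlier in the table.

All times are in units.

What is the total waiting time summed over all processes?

Timeline: | T1 0-7 | T2 7-14 | T4 14-19 | T3 19-26 |
Completion: T1=7  T2=14  T3=26  T4=19
Turnaround (C−A): T1=7  T2=11  T3=21  T4=9
Waiting = turnaround − burst: T1=0, T2=4, T3=14, T4=4
Total waiting = 0 + 4 + 14 + 4 = 22

22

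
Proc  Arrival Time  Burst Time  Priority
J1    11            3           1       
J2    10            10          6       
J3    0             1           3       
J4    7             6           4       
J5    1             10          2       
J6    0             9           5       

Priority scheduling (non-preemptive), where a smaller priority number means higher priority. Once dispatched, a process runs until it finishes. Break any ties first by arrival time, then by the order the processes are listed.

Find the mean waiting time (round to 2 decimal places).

Schedule: | J3 0-1 | J5 1-11 | J1 11-14 | J4 14-20 | J6 20-29 | J2 29-39 |
Completion: J1=14  J2=39  J3=1  J4=20  J5=11  J6=29
Turnaround (C−A): J1=3  J2=29  J3=1  J4=13  J5=10  J6=29
Waiting times: J1=0, J2=19, J3=0, J4=7, J5=0, J6=20
Average waiting = (0+19+0+7+0+20) / 6 = 46/6 = 7.67

7.67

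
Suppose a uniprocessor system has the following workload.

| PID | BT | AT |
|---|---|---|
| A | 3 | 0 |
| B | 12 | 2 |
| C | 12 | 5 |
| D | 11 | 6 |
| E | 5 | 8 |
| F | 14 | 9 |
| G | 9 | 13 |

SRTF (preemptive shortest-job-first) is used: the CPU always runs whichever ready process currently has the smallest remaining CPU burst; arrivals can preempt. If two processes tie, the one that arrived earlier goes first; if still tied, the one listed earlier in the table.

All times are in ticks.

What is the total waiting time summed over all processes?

114

Gantt: | A 0-3 | B 3-8 | E 8-13 | B 13-20 | G 20-29 | D 29-40 | C 40-52 | F 52-66 |
Completion: A=3  B=20  C=52  D=40  E=13  F=66  G=29
Waiting = turnaround − burst: A=0, B=6, C=35, D=23, E=0, F=43, G=7
Total waiting = 0 + 6 + 35 + 23 + 0 + 43 + 7 = 114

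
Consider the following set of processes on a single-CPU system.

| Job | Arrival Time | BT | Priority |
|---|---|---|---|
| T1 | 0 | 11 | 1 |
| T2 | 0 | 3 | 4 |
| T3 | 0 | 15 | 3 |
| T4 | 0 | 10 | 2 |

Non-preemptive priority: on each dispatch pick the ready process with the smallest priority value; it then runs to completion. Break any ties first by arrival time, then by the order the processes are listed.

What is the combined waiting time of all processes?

Gantt: | T1 0-11 | T4 11-21 | T3 21-36 | T2 36-39 |
Completion: T1=11  T2=39  T3=36  T4=21
Waiting = turnaround − burst: T1=0, T2=36, T3=21, T4=11
Total waiting = 0 + 36 + 21 + 11 = 68

68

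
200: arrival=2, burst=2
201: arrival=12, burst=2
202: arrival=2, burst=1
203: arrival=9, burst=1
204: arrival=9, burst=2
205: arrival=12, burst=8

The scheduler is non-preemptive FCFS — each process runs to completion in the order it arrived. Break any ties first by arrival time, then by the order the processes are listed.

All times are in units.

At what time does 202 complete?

5

Gantt: | idle 0-2 | 200 2-4 | 202 4-5 | idle 5-9 | 203 9-10 | 204 10-12 | 201 12-14 | 205 14-22 |
Completion: 200=4  201=14  202=5  203=10  204=12  205=22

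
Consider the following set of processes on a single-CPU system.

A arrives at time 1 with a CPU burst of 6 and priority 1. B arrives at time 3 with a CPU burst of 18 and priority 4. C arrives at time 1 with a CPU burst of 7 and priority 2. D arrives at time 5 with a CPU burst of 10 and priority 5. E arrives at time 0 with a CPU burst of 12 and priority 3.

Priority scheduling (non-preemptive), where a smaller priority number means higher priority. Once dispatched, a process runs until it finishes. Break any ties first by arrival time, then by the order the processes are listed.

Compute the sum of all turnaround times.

141

Schedule: | E 0-12 | A 12-18 | C 18-25 | B 25-43 | D 43-53 |
Completion: A=18  B=43  C=25  D=53  E=12
Turnaround = completion − arrival: A=17, B=40, C=24, D=48, E=12
Total turnaround = 17 + 40 + 24 + 48 + 12 = 141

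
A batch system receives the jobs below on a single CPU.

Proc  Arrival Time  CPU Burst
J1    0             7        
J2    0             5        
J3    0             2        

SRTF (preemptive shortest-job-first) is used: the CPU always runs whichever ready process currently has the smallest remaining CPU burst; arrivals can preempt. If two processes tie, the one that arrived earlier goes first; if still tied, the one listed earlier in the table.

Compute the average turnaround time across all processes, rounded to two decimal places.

7.67

Gantt: | J3 0-2 | J2 2-7 | J1 7-14 |
Completion: J1=14  J2=7  J3=2
Turnaround times: J1=14, J2=7, J3=2
Average turnaround = (14+7+2) / 3 = 23/3 = 7.67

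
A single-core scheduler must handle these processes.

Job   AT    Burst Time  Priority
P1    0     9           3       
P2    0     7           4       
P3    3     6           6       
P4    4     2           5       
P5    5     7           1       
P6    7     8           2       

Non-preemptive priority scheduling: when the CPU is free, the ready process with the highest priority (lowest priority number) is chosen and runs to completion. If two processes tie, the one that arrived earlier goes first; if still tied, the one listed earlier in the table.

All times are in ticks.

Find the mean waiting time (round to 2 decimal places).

15.67

Gantt: | P1 0-9 | P5 9-16 | P6 16-24 | P2 24-31 | P4 31-33 | P3 33-39 |
Completion: P1=9  P2=31  P3=39  P4=33  P5=16  P6=24
Turnaround (C−A): P1=9  P2=31  P3=36  P4=29  P5=11  P6=17
Waiting times: P1=0, P2=24, P3=30, P4=27, P5=4, P6=9
Average waiting = (0+24+30+27+4+9) / 6 = 94/6 = 15.67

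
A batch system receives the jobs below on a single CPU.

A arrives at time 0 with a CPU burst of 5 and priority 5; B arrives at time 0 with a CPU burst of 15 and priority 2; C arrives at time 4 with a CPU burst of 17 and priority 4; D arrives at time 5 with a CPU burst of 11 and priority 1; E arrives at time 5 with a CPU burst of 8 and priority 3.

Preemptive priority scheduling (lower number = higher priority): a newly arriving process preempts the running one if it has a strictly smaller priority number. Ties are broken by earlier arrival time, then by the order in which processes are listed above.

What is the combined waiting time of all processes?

113

Timeline: | B 0-5 | D 5-16 | B 16-26 | E 26-34 | C 34-51 | A 51-56 |
Completion: A=56  B=26  C=51  D=16  E=34
Turnaround (C−A): A=56  B=26  C=47  D=11  E=29
Waiting = turnaround − burst: A=51, B=11, C=30, D=0, E=21
Total waiting = 51 + 11 + 30 + 0 + 21 = 113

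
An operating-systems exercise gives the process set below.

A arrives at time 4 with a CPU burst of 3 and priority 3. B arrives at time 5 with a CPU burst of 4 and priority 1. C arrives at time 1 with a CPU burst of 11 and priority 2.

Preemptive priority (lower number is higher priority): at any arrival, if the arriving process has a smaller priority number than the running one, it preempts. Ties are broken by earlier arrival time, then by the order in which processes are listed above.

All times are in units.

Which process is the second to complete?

Timeline: | idle 0-1 | C 1-5 | B 5-9 | C 9-16 | A 16-19 |
Completion: A=19  B=9  C=16
Turnaround (C−A): A=15  B=4  C=15
Finish order: B → C → A

C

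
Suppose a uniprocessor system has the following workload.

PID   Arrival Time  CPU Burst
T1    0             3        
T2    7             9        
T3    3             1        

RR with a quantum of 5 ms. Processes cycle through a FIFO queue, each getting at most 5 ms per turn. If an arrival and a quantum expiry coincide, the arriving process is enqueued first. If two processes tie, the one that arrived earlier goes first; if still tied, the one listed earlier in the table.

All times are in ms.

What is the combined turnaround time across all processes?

13

Timeline: | T1 0-3 | T3 3-4 | idle 4-7 | T2 7-16 |
Completion: T1=3  T2=16  T3=4
Turnaround = completion − arrival: T1=3, T2=9, T3=1
Total turnaround = 3 + 9 + 1 = 13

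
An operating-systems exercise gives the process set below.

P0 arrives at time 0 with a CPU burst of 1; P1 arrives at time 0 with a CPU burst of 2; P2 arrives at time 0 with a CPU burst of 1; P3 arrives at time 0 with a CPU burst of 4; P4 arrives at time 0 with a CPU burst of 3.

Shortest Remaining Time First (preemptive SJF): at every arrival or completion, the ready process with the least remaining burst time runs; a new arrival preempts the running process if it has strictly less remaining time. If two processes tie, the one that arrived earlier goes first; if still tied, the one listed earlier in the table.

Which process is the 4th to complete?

P4

Gantt: | P0 0-1 | P2 1-2 | P1 2-4 | P4 4-7 | P3 7-11 |
Completion: P0=1  P1=4  P2=2  P3=11  P4=7
Turnaround (C−A): P0=1  P1=4  P2=2  P3=11  P4=7
Finish order: P0 → P2 → P1 → P4 → P3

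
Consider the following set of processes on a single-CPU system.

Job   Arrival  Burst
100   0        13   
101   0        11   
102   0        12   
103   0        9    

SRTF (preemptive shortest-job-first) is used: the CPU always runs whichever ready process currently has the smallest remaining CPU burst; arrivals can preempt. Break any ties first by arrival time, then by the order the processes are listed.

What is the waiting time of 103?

Timeline: | 103 0-9 | 101 9-20 | 102 20-32 | 100 32-45 |
Completion: 100=45  101=20  102=32  103=9
Turnaround (C−A): 100=45  101=20  102=32  103=9
Waiting(103) = turnaround − burst = 9 − 9 = 0

0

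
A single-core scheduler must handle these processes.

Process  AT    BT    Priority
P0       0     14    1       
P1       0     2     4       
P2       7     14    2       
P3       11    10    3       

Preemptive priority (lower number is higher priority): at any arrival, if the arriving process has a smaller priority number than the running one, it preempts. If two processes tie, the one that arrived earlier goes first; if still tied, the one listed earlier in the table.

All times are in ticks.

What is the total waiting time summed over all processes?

62

Timeline: | P0 0-14 | P2 14-28 | P3 28-38 | P1 38-40 |
Completion: P0=14  P1=40  P2=28  P3=38
Waiting = turnaround − burst: P0=0, P1=38, P2=7, P3=17
Total waiting = 0 + 38 + 7 + 17 = 62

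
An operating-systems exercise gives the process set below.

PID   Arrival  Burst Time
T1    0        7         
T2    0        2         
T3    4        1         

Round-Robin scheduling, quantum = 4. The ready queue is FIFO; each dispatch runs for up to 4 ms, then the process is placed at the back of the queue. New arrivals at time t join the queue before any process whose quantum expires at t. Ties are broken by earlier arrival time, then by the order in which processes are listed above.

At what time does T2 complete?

Gantt: | T1 0-4 | T2 4-6 | T3 6-7 | T1 7-10 |
Completion: T1=10  T2=6  T3=7

6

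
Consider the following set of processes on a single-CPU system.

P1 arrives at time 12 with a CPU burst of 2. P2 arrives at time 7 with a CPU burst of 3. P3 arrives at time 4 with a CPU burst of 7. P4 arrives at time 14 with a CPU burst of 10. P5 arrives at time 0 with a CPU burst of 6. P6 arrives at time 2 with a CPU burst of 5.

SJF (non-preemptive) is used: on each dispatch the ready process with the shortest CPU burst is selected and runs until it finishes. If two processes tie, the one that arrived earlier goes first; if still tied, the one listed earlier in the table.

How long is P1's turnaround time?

Gantt: | P5 0-6 | P6 6-11 | P2 11-14 | P1 14-16 | P3 16-23 | P4 23-33 |
Completion: P1=16  P2=14  P3=23  P4=33  P5=6  P6=11
Turnaround (C−A): P1=4  P2=7  P3=19  P4=19  P5=6  P6=9
Turnaround(P1) = completion − arrival = 16 − 12 = 4

4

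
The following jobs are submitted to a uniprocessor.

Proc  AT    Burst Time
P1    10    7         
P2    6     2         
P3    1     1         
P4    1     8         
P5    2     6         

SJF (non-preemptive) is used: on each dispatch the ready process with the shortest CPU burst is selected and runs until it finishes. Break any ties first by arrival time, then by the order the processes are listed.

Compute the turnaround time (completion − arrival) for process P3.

Gantt: | idle 0-1 | P3 1-2 | P5 2-8 | P2 8-10 | P1 10-17 | P4 17-25 |
Completion: P1=17  P2=10  P3=2  P4=25  P5=8
Turnaround (C−A): P1=7  P2=4  P3=1  P4=24  P5=6
Turnaround(P3) = completion − arrival = 2 − 1 = 1

1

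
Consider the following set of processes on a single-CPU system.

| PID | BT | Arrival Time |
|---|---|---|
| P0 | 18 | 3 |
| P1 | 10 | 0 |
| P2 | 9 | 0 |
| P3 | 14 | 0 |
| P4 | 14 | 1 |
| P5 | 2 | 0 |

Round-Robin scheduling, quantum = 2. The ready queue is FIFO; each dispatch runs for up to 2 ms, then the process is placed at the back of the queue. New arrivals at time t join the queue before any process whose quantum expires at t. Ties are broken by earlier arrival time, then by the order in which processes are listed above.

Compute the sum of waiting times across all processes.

211

Gantt: | P1 0-2 | P2 2-4 | P3 4-6 | P5 6-8 | P4 8-10 | P1 10-12 | P0 12-14 | P2 14-16 | P3 16-18 | P4 18-20 | P1 20-22 | P0 22-24 | P2 24-26 | P3 26-28 | P4 28-30 | P1 30-32 | P0 32-34 | P2 34-36 | P3 36-38 | P4 38-40 | P1 40-42 | P0 42-44 | P2 44-45 | P3 45-47 | P4 47-49 | P0 49-51 | P3 51-53 | P4 53-55 | P0 55-57 | P3 57-59 | P4 59-61 | P0 61-67 |
Completion: P0=67  P1=42  P2=45  P3=59  P4=61  P5=8
Turnaround (C−A): P0=64  P1=42  P2=45  P3=59  P4=60  P5=8
Waiting = turnaround − burst: P0=46, P1=32, P2=36, P3=45, P4=46, P5=6
Total waiting = 46 + 32 + 36 + 45 + 46 + 6 = 211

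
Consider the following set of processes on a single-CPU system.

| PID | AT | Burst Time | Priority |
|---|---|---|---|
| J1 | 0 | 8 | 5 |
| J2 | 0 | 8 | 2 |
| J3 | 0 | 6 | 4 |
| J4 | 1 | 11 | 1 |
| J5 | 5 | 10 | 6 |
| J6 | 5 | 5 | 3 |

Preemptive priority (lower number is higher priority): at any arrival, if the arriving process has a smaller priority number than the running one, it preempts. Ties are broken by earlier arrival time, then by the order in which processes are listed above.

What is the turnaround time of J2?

19

Gantt: | J2 0-1 | J4 1-12 | J2 12-19 | J6 19-24 | J3 24-30 | J1 30-38 | J5 38-48 |
Completion: J1=38  J2=19  J3=30  J4=12  J5=48  J6=24
Turnaround (C−A): J1=38  J2=19  J3=30  J4=11  J5=43  J6=19
Turnaround(J2) = completion − arrival = 19 − 0 = 19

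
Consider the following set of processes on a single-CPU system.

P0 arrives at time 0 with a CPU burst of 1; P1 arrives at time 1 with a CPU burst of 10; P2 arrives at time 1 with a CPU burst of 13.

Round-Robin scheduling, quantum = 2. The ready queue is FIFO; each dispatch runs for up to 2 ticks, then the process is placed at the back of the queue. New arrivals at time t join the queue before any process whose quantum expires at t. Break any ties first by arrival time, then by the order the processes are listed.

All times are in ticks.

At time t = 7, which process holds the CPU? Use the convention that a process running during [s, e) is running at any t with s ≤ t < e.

Schedule: | P0 0-1 | P1 1-3 | P2 3-5 | P1 5-7 | P2 7-9 | P1 9-11 | P2 11-13 | P1 13-15 | P2 15-17 | P1 17-19 | P2 19-24 |
Completion: P0=1  P1=19  P2=24

P2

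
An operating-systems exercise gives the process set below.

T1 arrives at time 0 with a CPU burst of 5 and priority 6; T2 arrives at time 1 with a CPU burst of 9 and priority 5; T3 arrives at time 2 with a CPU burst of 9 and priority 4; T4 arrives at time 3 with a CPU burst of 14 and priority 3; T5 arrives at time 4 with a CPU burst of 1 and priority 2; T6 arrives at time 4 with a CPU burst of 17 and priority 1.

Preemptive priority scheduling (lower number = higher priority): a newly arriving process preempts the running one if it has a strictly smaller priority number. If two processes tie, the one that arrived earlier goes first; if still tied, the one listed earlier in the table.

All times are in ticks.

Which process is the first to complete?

Timeline: | T1 0-1 | T2 1-2 | T3 2-3 | T4 3-4 | T6 4-21 | T5 21-22 | T4 22-35 | T3 35-43 | T2 43-51 | T1 51-55 |
Completion: T1=55  T2=51  T3=43  T4=35  T5=22  T6=21
Turnaround (C−A): T1=55  T2=50  T3=41  T4=32  T5=18  T6=17
Finish order: T6 → T5 → T4 → T3 → T2 → T1

T6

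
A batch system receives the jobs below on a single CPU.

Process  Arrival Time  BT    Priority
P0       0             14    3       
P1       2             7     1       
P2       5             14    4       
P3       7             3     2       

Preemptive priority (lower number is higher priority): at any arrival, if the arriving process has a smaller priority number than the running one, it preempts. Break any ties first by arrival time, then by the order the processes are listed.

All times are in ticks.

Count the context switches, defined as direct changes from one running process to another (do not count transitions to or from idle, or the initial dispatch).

Timeline: | P0 0-2 | P1 2-9 | P3 9-12 | P0 12-24 | P2 24-38 |
Completion: P0=24  P1=9  P2=38  P3=12

4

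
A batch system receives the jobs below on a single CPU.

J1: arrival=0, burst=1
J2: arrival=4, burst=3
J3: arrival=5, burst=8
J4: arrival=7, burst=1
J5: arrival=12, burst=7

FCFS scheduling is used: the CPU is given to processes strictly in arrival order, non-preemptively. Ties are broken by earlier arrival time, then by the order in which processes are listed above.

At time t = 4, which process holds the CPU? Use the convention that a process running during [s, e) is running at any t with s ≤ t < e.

J2

Schedule: | J1 0-1 | idle 1-4 | J2 4-7 | J3 7-15 | J4 15-16 | J5 16-23 |
Completion: J1=1  J2=7  J3=15  J4=16  J5=23
Turnaround (C−A): J1=1  J2=3  J3=10  J4=9  J5=11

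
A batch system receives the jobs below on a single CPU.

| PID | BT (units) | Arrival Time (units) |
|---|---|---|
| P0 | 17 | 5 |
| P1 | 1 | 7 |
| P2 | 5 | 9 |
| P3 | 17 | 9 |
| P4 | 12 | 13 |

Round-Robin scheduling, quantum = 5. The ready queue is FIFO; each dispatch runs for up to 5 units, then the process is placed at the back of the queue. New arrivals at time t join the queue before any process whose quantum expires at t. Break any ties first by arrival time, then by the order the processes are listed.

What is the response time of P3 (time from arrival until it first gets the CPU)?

7

Gantt: | idle 0-5 | P0 5-10 | P1 10-11 | P2 11-16 | P3 16-21 | P0 21-26 | P4 26-31 | P3 31-36 | P0 36-41 | P4 41-46 | P3 46-51 | P0 51-53 | P4 53-55 | P3 55-57 |
Completion: P0=53  P1=11  P2=16  P3=57  P4=55
Turnaround (C−A): P0=48  P1=4  P2=7  P3=48  P4=42
Response(P3) = first start − arrival = 16 − 9 = 7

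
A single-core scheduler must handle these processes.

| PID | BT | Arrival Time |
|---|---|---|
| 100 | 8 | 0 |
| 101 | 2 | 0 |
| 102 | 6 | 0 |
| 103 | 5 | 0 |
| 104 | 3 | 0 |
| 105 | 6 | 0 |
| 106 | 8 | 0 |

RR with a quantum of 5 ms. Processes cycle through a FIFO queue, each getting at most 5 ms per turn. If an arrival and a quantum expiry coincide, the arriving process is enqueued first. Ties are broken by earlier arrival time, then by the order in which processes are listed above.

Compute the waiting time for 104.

17

Gantt: | 100 0-5 | 101 5-7 | 102 7-12 | 103 12-17 | 104 17-20 | 105 20-25 | 106 25-30 | 100 30-33 | 102 33-34 | 105 34-35 | 106 35-38 |
Completion: 100=33  101=7  102=34  103=17  104=20  105=35  106=38
Turnaround (C−A): 100=33  101=7  102=34  103=17  104=20  105=35  106=38
Waiting(104) = turnaround − burst = 20 − 3 = 17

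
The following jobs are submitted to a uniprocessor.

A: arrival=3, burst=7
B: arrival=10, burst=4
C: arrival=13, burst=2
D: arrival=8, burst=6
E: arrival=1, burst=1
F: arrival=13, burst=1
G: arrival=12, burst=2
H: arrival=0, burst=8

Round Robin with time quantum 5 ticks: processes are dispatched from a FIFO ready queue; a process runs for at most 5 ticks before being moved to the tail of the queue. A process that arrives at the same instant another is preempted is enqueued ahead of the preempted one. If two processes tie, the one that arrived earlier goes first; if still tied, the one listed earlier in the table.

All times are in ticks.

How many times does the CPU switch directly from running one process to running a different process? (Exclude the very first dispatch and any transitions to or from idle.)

10

Timeline: | H 0-5 | E 5-6 | A 6-11 | H 11-14 | D 14-19 | B 19-23 | A 23-25 | G 25-27 | C 27-29 | F 29-30 | D 30-31 |
Completion: A=25  B=23  C=29  D=31  E=6  F=30  G=27  H=14
Turnaround (C−A): A=22  B=13  C=16  D=23  E=5  F=17  G=15  H=14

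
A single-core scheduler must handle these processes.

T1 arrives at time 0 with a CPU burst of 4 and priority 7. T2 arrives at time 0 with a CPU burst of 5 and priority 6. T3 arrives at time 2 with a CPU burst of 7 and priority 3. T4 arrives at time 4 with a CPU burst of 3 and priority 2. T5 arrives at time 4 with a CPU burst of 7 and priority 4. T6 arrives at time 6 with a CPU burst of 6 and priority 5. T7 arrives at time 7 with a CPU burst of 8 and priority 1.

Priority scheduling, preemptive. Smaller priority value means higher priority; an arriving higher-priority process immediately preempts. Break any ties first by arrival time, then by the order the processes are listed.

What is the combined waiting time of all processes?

Schedule: | T2 0-2 | T3 2-4 | T4 4-7 | T7 7-15 | T3 15-20 | T5 20-27 | T6 27-33 | T2 33-36 | T1 36-40 |
Completion: T1=40  T2=36  T3=20  T4=7  T5=27  T6=33  T7=15
Turnaround (C−A): T1=40  T2=36  T3=18  T4=3  T5=23  T6=27  T7=8
Waiting = turnaround − burst: T1=36, T2=31, T3=11, T4=0, T5=16, T6=21, T7=0
Total waiting = 36 + 31 + 11 + 0 + 16 + 21 + 0 = 115

115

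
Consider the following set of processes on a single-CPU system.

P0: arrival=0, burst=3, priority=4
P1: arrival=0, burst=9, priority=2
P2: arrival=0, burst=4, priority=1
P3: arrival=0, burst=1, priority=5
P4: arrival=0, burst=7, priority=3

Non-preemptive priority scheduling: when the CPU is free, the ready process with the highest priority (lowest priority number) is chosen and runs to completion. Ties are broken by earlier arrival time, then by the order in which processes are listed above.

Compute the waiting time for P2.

0

Schedule: | P2 0-4 | P1 4-13 | P4 13-20 | P0 20-23 | P3 23-24 |
Completion: P0=23  P1=13  P2=4  P3=24  P4=20
Turnaround (C−A): P0=23  P1=13  P2=4  P3=24  P4=20
Waiting(P2) = turnaround − burst = 4 − 4 = 0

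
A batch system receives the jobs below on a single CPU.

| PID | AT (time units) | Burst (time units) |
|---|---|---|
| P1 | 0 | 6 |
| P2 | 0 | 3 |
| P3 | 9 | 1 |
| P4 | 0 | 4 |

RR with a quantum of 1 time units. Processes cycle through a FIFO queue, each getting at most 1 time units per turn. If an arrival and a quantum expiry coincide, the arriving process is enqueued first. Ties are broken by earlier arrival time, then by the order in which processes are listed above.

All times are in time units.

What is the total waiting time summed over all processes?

22

Gantt: | P1 0-1 | P2 1-2 | P4 2-3 | P1 3-4 | P2 4-5 | P4 5-6 | P1 6-7 | P2 7-8 | P4 8-9 | P1 9-10 | P3 10-11 | P4 11-12 | P1 12-14 |
Completion: P1=14  P2=8  P3=11  P4=12
Turnaround (C−A): P1=14  P2=8  P3=2  P4=12
Waiting = turnaround − burst: P1=8, P2=5, P3=1, P4=8
Total waiting = 8 + 5 + 1 + 8 = 22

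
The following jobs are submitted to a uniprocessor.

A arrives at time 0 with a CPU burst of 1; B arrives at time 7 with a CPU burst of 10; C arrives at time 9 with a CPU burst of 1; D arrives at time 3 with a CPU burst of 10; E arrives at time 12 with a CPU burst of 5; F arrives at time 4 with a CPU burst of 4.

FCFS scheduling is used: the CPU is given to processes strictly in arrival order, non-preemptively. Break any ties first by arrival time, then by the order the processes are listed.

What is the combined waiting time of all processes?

53

Gantt: | A 0-1 | idle 1-3 | D 3-13 | F 13-17 | B 17-27 | C 27-28 | E 28-33 |
Completion: A=1  B=27  C=28  D=13  E=33  F=17
Turnaround (C−A): A=1  B=20  C=19  D=10  E=21  F=13
Waiting = turnaround − burst: A=0, B=10, C=18, D=0, E=16, F=9
Total waiting = 0 + 10 + 18 + 0 + 16 + 9 = 53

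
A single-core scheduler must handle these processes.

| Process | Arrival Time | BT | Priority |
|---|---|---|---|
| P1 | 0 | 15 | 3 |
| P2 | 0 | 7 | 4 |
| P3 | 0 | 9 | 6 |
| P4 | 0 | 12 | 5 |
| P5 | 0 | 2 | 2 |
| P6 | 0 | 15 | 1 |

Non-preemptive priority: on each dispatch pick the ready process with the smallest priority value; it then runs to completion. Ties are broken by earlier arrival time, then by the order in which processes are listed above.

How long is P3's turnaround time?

60

Schedule: | P6 0-15 | P5 15-17 | P1 17-32 | P2 32-39 | P4 39-51 | P3 51-60 |
Completion: P1=32  P2=39  P3=60  P4=51  P5=17  P6=15
Turnaround(P3) = completion − arrival = 60 − 0 = 60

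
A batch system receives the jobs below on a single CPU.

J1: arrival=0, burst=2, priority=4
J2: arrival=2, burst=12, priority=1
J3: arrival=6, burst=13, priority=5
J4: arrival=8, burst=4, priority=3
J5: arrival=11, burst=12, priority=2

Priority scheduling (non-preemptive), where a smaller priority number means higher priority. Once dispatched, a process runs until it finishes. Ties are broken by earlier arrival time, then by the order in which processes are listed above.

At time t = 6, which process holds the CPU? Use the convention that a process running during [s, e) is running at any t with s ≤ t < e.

Schedule: | J1 0-2 | J2 2-14 | J5 14-26 | J4 26-30 | J3 30-43 |
Completion: J1=2  J2=14  J3=43  J4=30  J5=26
Turnaround (C−A): J1=2  J2=12  J3=37  J4=22  J5=15

J2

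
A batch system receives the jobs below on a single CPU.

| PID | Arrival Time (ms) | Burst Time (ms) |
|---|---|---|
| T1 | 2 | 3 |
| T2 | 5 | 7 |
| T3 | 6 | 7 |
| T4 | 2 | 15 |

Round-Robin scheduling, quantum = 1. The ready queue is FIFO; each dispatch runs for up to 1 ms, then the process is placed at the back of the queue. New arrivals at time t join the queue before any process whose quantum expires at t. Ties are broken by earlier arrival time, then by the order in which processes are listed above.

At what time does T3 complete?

27

Timeline: | idle 0-2 | T1 2-3 | T4 3-4 | T1 4-5 | T4 5-6 | T2 6-7 | T1 7-8 | T3 8-9 | T4 9-10 | T2 10-11 | T3 11-12 | T4 12-13 | T2 13-14 | T3 14-15 | T4 15-16 | T2 16-17 | T3 17-18 | T4 18-19 | T2 19-20 | T3 20-21 | T4 21-22 | T2 22-23 | T3 23-24 | T4 24-25 | T2 25-26 | T3 26-27 | T4 27-34 |
Completion: T1=8  T2=26  T3=27  T4=34
Turnaround (C−A): T1=6  T2=21  T3=21  T4=32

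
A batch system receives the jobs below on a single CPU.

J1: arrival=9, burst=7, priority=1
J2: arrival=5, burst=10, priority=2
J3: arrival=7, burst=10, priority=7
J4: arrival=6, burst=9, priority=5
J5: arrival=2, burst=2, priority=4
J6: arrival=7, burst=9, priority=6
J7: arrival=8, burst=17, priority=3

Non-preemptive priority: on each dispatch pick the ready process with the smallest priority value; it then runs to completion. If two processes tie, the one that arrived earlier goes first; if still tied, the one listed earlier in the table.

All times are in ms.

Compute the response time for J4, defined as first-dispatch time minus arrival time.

Timeline: | idle 0-2 | J5 2-4 | idle 4-5 | J2 5-15 | J1 15-22 | J7 22-39 | J4 39-48 | J6 48-57 | J3 57-67 |
Completion: J1=22  J2=15  J3=67  J4=48  J5=4  J6=57  J7=39
Response(J4) = first start − arrival = 39 − 6 = 33

33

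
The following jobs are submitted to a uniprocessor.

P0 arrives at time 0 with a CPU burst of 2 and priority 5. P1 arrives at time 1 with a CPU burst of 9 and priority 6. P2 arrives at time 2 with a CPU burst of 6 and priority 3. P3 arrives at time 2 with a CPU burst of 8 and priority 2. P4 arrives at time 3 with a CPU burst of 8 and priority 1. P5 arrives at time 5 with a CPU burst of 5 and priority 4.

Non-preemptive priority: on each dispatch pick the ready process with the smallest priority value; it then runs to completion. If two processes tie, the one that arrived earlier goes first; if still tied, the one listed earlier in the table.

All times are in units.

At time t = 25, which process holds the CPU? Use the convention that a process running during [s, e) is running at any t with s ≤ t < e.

Schedule: | P0 0-2 | P3 2-10 | P4 10-18 | P2 18-24 | P5 24-29 | P1 29-38 |
Completion: P0=2  P1=38  P2=24  P3=10  P4=18  P5=29
Turnaround (C−A): P0=2  P1=37  P2=22  P3=8  P4=15  P5=24

P5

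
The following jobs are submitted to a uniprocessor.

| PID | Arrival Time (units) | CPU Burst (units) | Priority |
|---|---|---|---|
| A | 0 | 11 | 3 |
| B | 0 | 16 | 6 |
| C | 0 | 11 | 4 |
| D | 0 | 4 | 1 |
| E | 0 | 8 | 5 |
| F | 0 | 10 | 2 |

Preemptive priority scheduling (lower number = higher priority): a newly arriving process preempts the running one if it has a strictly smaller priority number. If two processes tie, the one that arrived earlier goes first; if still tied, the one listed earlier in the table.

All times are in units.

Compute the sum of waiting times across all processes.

123

Gantt: | D 0-4 | F 4-14 | A 14-25 | C 25-36 | E 36-44 | B 44-60 |
Completion: A=25  B=60  C=36  D=4  E=44  F=14
Turnaround (C−A): A=25  B=60  C=36  D=4  E=44  F=14
Waiting = turnaround − burst: A=14, B=44, C=25, D=0, E=36, F=4
Total waiting = 14 + 44 + 25 + 0 + 36 + 4 = 123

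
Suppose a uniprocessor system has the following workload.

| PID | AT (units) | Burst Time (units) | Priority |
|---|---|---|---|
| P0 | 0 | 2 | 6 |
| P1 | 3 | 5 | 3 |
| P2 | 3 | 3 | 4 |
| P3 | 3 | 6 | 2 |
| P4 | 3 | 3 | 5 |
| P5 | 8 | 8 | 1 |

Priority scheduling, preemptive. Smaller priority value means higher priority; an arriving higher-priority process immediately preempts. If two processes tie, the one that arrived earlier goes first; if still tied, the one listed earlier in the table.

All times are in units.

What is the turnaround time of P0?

Gantt: | P0 0-2 | idle 2-3 | P3 3-8 | P5 8-16 | P3 16-17 | P1 17-22 | P2 22-25 | P4 25-28 |
Completion: P0=2  P1=22  P2=25  P3=17  P4=28  P5=16
Turnaround (C−A): P0=2  P1=19  P2=22  P3=14  P4=25  P5=8
Turnaround(P0) = completion − arrival = 2 − 0 = 2

2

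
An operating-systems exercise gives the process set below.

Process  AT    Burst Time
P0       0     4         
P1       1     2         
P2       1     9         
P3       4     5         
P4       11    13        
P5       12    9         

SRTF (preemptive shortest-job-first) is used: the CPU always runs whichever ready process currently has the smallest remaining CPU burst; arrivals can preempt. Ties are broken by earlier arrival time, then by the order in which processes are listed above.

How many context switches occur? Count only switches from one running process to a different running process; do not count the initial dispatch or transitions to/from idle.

Timeline: | P0 0-1 | P1 1-3 | P0 3-6 | P3 6-11 | P2 11-20 | P5 20-29 | P4 29-42 |
Completion: P0=6  P1=3  P2=20  P3=11  P4=42  P5=29

6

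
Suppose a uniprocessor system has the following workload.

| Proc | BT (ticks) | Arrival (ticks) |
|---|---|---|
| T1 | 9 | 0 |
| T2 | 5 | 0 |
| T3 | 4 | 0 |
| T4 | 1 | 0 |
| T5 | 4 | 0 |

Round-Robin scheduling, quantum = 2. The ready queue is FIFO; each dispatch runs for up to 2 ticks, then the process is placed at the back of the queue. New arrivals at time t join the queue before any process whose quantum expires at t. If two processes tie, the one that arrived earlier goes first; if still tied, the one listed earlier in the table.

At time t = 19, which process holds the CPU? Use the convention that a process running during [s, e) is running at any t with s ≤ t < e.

Schedule: | T1 0-2 | T2 2-4 | T3 4-6 | T4 6-7 | T5 7-9 | T1 9-11 | T2 11-13 | T3 13-15 | T5 15-17 | T1 17-19 | T2 19-20 | T1 20-23 |
Completion: T1=23  T2=20  T3=15  T4=7  T5=17

T2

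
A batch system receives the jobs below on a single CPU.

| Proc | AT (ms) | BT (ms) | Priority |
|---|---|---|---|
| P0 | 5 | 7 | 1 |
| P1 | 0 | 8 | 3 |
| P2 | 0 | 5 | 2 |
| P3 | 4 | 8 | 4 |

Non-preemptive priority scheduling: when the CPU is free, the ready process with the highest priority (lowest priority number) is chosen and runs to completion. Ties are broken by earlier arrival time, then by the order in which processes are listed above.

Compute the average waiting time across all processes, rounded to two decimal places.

7.00

Timeline: | P2 0-5 | P0 5-12 | P1 12-20 | P3 20-28 |
Completion: P0=12  P1=20  P2=5  P3=28
Turnaround (C−A): P0=7  P1=20  P2=5  P3=24
Waiting times: P0=0, P1=12, P2=0, P3=16
Average waiting = (0+12+0+16) / 4 = 28/4 = 7.00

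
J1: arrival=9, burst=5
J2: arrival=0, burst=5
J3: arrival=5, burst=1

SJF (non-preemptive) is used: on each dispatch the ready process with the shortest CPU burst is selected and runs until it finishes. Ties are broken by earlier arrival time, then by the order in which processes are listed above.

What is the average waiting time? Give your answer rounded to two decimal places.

0.00

Gantt: | J2 0-5 | J3 5-6 | idle 6-9 | J1 9-14 |
Completion: J1=14  J2=5  J3=6
Turnaround (C−A): J1=5  J2=5  J3=1
Waiting times: J1=0, J2=0, J3=0
Average waiting = (0+0+0) / 3 = 0/3 = 0.00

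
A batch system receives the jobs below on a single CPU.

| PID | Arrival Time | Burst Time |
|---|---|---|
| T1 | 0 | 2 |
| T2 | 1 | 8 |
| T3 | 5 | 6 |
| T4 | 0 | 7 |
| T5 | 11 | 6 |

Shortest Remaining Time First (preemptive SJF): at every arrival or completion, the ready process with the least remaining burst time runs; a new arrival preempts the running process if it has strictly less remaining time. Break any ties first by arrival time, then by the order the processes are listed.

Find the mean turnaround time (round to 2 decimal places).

Timeline: | T1 0-2 | T4 2-9 | T3 9-15 | T5 15-21 | T2 21-29 |
Completion: T1=2  T2=29  T3=15  T4=9  T5=21
Turnaround times: T1=2, T2=28, T3=10, T4=9, T5=10
Average turnaround = (2+28+10+9+10) / 5 = 59/5 = 11.80

11.80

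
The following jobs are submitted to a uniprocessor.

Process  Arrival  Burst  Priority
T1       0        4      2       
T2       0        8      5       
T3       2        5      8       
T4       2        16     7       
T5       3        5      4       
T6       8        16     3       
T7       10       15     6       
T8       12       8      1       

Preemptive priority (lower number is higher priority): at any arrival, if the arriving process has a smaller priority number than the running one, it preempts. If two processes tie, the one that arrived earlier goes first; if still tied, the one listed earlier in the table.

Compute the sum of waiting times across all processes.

Gantt: | T1 0-4 | T5 4-8 | T6 8-12 | T8 12-20 | T6 20-32 | T5 32-33 | T2 33-41 | T7 41-56 | T4 56-72 | T3 72-77 |
Completion: T1=4  T2=41  T3=77  T4=72  T5=33  T6=32  T7=56  T8=20
Turnaround (C−A): T1=4  T2=41  T3=75  T4=70  T5=30  T6=24  T7=46  T8=8
Waiting = turnaround − burst: T1=0, T2=33, T3=70, T4=54, T5=25, T6=8, T7=31, T8=0
Total waiting = 0 + 33 + 70 + 54 + 25 + 8 + 31 + 0 = 221

221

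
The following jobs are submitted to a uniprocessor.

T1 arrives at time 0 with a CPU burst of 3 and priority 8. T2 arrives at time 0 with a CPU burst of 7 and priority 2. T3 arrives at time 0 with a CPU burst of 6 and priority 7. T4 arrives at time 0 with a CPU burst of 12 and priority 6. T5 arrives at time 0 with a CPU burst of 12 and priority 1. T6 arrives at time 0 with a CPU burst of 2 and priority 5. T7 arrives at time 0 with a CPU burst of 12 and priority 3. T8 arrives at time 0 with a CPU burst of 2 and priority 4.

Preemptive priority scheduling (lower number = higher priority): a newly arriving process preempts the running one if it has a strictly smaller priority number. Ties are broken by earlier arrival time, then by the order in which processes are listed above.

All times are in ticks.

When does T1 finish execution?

56

Timeline: | T5 0-12 | T2 12-19 | T7 19-31 | T8 31-33 | T6 33-35 | T4 35-47 | T3 47-53 | T1 53-56 |
Completion: T1=56  T2=19  T3=53  T4=47  T5=12  T6=35  T7=31  T8=33
Turnaround (C−A): T1=56  T2=19  T3=53  T4=47  T5=12  T6=35  T7=31  T8=33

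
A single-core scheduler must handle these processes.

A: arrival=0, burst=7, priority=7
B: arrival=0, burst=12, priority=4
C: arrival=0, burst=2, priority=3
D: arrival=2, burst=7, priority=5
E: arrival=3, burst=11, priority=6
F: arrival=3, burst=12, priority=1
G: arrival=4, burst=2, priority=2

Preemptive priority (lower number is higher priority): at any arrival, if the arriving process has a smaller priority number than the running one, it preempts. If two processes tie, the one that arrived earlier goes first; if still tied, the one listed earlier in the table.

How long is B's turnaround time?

Schedule: | C 0-2 | B 2-3 | F 3-15 | G 15-17 | B 17-28 | D 28-35 | E 35-46 | A 46-53 |
Completion: A=53  B=28  C=2  D=35  E=46  F=15  G=17
Turnaround (C−A): A=53  B=28  C=2  D=33  E=43  F=12  G=13
Turnaround(B) = completion − arrival = 28 − 0 = 28

28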